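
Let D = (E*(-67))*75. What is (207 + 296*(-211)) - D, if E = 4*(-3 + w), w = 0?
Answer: -122549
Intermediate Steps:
E = -12 (E = 4*(-3 + 0) = 4*(-3) = -12)
D = 60300 (D = -12*(-67)*75 = 804*75 = 60300)
(207 + 296*(-211)) - D = (207 + 296*(-211)) - 1*60300 = (207 - 62456) - 60300 = -62249 - 60300 = -122549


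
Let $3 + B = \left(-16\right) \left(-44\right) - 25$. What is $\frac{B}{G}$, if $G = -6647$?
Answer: $- \frac{676}{6647} \approx -0.1017$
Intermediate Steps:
$B = 676$ ($B = -3 - -679 = -3 + \left(704 - 25\right) = -3 + 679 = 676$)
$\frac{B}{G} = \frac{676}{-6647} = 676 \left(- \frac{1}{6647}\right) = - \frac{676}{6647}$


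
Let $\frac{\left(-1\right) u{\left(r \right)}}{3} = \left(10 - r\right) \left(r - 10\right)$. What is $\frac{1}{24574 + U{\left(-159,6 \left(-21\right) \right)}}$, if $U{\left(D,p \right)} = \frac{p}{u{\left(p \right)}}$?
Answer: $\frac{9248}{227260331} \approx 4.0693 \cdot 10^{-5}$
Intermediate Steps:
$u{\left(r \right)} = - 3 \left(-10 + r\right) \left(10 - r\right)$ ($u{\left(r \right)} = - 3 \left(10 - r\right) \left(r - 10\right) = - 3 \left(10 - r\right) \left(-10 + r\right) = - 3 \left(-10 + r\right) \left(10 - r\right)$)
$U{\left(D,p \right)} = \frac{p}{300 - 60 p + 3 p^{2}}$
$\frac{1}{24574 + U{\left(-159,6 \left(-21\right) \right)}} = \frac{1}{24574 + \frac{6 \left(-21\right)}{3 \left(100 + \left(6 \left(-21\right)\right)^{2} - 20 \cdot 6 \left(-21\right)\right)}} = \frac{1}{24574 + \frac{1}{3} \left(-126\right) \frac{1}{100 + \left(-126\right)^{2} - -2520}} = \frac{1}{24574 + \frac{1}{3} \left(-126\right) \frac{1}{100 + 15876 + 2520}} = \frac{1}{24574 + \frac{1}{3} \left(-126\right) \frac{1}{18496}} = \frac{1}{24574 - \frac{21}{9248}} = \frac{1}{\frac{227260331}{9248}} = \frac{9248}{227260331}$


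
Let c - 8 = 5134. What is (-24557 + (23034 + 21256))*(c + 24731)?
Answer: 589483909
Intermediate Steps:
c = 5142 (c = 8 + 5134 = 5142)
(-24557 + (23034 + 21256))*(c + 24731) = (-24557 + (23034 + 21256))*(5142 + 24731) = (-24557 + 44290)*29873 = 19733*29873 = 589483909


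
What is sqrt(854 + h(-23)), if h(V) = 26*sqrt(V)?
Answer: sqrt(854 + 26*I*sqrt(23)) ≈ 29.301 + 2.1278*I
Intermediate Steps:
sqrt(854 + h(-23)) = sqrt(854 + 26*sqrt(-23)) = sqrt(854 + 26*(I*sqrt(23))) = sqrt(854 + 26*I*sqrt(23))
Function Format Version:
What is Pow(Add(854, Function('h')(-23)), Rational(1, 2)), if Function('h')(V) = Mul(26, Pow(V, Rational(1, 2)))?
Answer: Pow(Add(854, Mul(26, I, Pow(23, Rational(1, 2)))), Rational(1, 2)) ≈ Add(29.301, Mul(2.1278, I))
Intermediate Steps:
Pow(Add(854, Function('h')(-23)), Rational(1, 2)) = Pow(Add(854, Mul(26, Pow(-23, Rational(1, 2)))), Rational(1, 2)) = Pow(Add(854, Mul(26, Mul(I, Pow(23, Rational(1, 2))))), Rational(1, 2)) = Pow(Add(854, Mul(26, I, Pow(23, Rational(1, 2)))), Rational(1, 2))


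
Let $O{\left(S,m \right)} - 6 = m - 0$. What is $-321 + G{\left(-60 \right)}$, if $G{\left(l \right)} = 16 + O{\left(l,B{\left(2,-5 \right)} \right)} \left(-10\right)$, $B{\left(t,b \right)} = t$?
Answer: $-385$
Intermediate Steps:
$O{\left(S,m \right)} = 6 + m$ ($O{\left(S,m \right)} = 6 + \left(m - 0\right) = 6 + \left(m + 0\right) = 6 + m$)
$G{\left(l \right)} = -64$ ($G{\left(l \right)} = 16 + \left(6 + 2\right) \left(-10\right) = 16 + 8 \left(-10\right) = 16 - 80 = -64$)
$-321 + G{\left(-60 \right)} = -321 - 64 = -385$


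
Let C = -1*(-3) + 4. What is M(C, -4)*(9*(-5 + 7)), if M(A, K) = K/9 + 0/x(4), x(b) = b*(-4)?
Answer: -8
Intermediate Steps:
C = 7 (C = 3 + 4 = 7)
x(b) = -4*b
M(A, K) = K/9 (M(A, K) = K/9 + 0/((-4*4)) = K*(⅑) + 0/(-16) = K/9 + 0*(-1/16) = K/9 + 0 = K/9)
M(C, -4)*(9*(-5 + 7)) = ((⅑)*(-4))*(9*(-5 + 7)) = -4*2 = -4/9*18 = -8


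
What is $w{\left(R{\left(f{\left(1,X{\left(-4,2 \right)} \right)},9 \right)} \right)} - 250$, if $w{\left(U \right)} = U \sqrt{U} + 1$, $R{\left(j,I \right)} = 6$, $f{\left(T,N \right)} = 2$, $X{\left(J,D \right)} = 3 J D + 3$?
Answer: $-249 + 6 \sqrt{6} \approx -234.3$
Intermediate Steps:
$X{\left(J,D \right)} = 3 + 3 D J$ ($X{\left(J,D \right)} = 3 D J + 3 = 3 + 3 D J$)
$w{\left(U \right)} = 1 + U^{\frac{3}{2}}$ ($w{\left(U \right)} = U^{\frac{3}{2}} + 1 = 1 + U^{\frac{3}{2}}$)
$w{\left(R{\left(f{\left(1,X{\left(-4,2 \right)} \right)},9 \right)} \right)} - 250 = \left(1 + 6^{\frac{3}{2}}\right) - 250 = \left(1 + 6 \sqrt{6}\right) - 250 = -249 + 6 \sqrt{6}$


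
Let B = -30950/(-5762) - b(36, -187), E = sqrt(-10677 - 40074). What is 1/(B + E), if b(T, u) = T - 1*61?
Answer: 252087500/428897720911 - 24900483*I*sqrt(5639)/428897720911 ≈ 0.00058776 - 0.0043597*I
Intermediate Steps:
E = 3*I*sqrt(5639) (E = sqrt(-50751) = 3*I*sqrt(5639) ≈ 225.28*I)
b(T, u) = -61 + T (b(T, u) = T - 61 = -61 + T)
B = 87500/2881 (B = -30950/(-5762) - (-61 + 36) = -30950*(-1/5762) - 1*(-25) = 15475/2881 + 25 = 87500/2881 ≈ 30.371)
1/(B + E) = 1/(87500/2881 + 3*I*sqrt(5639))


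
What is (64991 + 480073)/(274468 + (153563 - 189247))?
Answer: 5241/2296 ≈ 2.2827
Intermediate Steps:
(64991 + 480073)/(274468 + (153563 - 189247)) = 545064/(274468 - 35684) = 545064/238784 = 545064*(1/238784) = 5241/2296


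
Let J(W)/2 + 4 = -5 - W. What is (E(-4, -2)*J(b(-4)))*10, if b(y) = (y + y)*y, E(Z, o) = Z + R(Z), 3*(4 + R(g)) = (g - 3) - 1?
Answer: 26240/3 ≈ 8746.7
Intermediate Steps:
R(g) = -16/3 + g/3 (R(g) = -4 + ((g - 3) - 1)/3 = -4 + ((-3 + g) - 1)/3 = -4 + (-4 + g)/3 = -4 + (-4/3 + g/3) = -16/3 + g/3)
E(Z, o) = -16/3 + 4*Z/3 (E(Z, o) = Z + (-16/3 + Z/3) = -16/3 + 4*Z/3)
b(y) = 2*y² (b(y) = (2*y)*y = 2*y²)
J(W) = -18 - 2*W (J(W) = -8 + 2*(-5 - W) = -8 + (-10 - 2*W) = -18 - 2*W)
(E(-4, -2)*J(b(-4)))*10 = ((-16/3 + (4/3)*(-4))*(-18 - 4*(-4)²))*10 = ((-16/3 - 16/3)*(-18 - 4*16))*10 = -32*(-18 - 2*32)/3*10 = -32*(-18 - 64)/3*10 = -32/3*(-82)*10 = (2624/3)*10 = 26240/3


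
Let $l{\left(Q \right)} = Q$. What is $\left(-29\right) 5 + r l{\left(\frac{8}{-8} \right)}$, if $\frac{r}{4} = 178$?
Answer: $-857$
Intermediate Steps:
$r = 712$ ($r = 4 \cdot 178 = 712$)
$\left(-29\right) 5 + r l{\left(\frac{8}{-8} \right)} = \left(-29\right) 5 + 712 \frac{8}{-8} = -145 + 712 \cdot 8 \left(- \frac{1}{8}\right) = -145 + 712 \left(-1\right) = -145 - 712 = -857$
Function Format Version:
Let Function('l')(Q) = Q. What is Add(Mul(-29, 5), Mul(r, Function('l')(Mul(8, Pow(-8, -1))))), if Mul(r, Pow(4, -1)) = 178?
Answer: -857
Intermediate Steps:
r = 712 (r = Mul(4, 178) = 712)
Add(Mul(-29, 5), Mul(r, Function('l')(Mul(8, Pow(-8, -1))))) = Add(Mul(-29, 5), Mul(712, Mul(8, Pow(-8, -1)))) = Add(-145, Mul(712, Mul(8, Rational(-1, 8)))) = Add(-145, Mul(712, -1)) = Add(-145, -712) = -857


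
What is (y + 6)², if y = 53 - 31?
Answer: 784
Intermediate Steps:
y = 22
(y + 6)² = (22 + 6)² = 28² = 784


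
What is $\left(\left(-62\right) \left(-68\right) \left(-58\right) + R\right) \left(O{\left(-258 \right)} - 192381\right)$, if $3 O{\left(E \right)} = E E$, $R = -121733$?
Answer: $62335058373$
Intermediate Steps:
$O{\left(E \right)} = \frac{E^{2}}{3}$ ($O{\left(E \right)} = \frac{E E}{3} = \frac{E^{2}}{3}$)
$\left(\left(-62\right) \left(-68\right) \left(-58\right) + R\right) \left(O{\left(-258 \right)} - 192381\right) = \left(\left(-62\right) \left(-68\right) \left(-58\right) - 121733\right) \left(\frac{\left(-258\right)^{2}}{3} - 192381\right) = \left(4216 \left(-58\right) - 121733\right) \left(\frac{1}{3} \cdot 66564 - 192381\right) = \left(-244528 - 121733\right) \left(22188 - 192381\right) = \left(-366261\right) \left(-170193\right) = 62335058373$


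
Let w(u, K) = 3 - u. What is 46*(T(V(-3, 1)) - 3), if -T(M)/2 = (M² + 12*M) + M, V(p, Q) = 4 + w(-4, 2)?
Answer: -24426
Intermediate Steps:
V(p, Q) = 11 (V(p, Q) = 4 + (3 - 1*(-4)) = 4 + (3 + 4) = 4 + 7 = 11)
T(M) = -26*M - 2*M² (T(M) = -2*((M² + 12*M) + M) = -2*(M² + 13*M) = -26*M - 2*M²)
46*(T(V(-3, 1)) - 3) = 46*(-2*11*(13 + 11) - 3) = 46*(-2*11*24 - 3) = 46*(-528 - 3) = 46*(-531) = -24426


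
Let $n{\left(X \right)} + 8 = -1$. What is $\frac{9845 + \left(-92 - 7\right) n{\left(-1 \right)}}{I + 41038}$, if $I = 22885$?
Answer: $\frac{10736}{63923} \approx 0.16795$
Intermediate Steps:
$n{\left(X \right)} = -9$ ($n{\left(X \right)} = -8 - 1 = -9$)
$\frac{9845 + \left(-92 - 7\right) n{\left(-1 \right)}}{I + 41038} = \frac{9845 + \left(-92 - 7\right) \left(-9\right)}{22885 + 41038} = \frac{9845 + \left(-92 - 7\right) \left(-9\right)}{63923} = \left(9845 - -891\right) \frac{1}{63923} = \left(9845 + 891\right) \frac{1}{63923} = 10736 \cdot \frac{1}{63923} = \frac{10736}{63923}$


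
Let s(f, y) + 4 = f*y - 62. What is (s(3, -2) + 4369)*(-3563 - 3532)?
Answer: -30487215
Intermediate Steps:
s(f, y) = -66 + f*y (s(f, y) = -4 + (f*y - 62) = -4 + (-62 + f*y) = -66 + f*y)
(s(3, -2) + 4369)*(-3563 - 3532) = ((-66 + 3*(-2)) + 4369)*(-3563 - 3532) = ((-66 - 6) + 4369)*(-7095) = (-72 + 4369)*(-7095) = 4297*(-7095) = -30487215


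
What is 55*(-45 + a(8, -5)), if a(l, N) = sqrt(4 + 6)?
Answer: -2475 + 55*sqrt(10) ≈ -2301.1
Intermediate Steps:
a(l, N) = sqrt(10)
55*(-45 + a(8, -5)) = 55*(-45 + sqrt(10)) = -2475 + 55*sqrt(10)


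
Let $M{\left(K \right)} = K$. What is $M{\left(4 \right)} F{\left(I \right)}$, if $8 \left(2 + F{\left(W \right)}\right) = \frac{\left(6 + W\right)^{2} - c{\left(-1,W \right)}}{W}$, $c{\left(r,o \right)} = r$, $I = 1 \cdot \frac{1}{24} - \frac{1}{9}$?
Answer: $- \frac{193273}{720} \approx -268.43$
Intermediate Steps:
$I = - \frac{5}{72}$ ($I = 1 \cdot \frac{1}{24} - \frac{1}{9} = \frac{1}{24} - \frac{1}{9} = - \frac{5}{72} \approx -0.069444$)
$F{\left(W \right)} = -2 + \frac{1 + \left(6 + W\right)^{2}}{8 W}$ ($F{\left(W \right)} = -2 + \frac{\left(\left(6 + W\right)^{2} - -1\right) \frac{1}{W}}{8} = -2 + \frac{\left(\left(6 + W\right)^{2} + 1\right) \frac{1}{W}}{8} = -2 + \frac{\left(1 + \left(6 + W\right)^{2}\right) \frac{1}{W}}{8} = -2 + \frac{\frac{1}{W} \left(1 + \left(6 + W\right)^{2}\right)}{8} = -2 + \frac{1 + \left(6 + W\right)^{2}}{8 W}$)
$M{\left(4 \right)} F{\left(I \right)} = 4 \frac{37 + \left(- \frac{5}{72}\right)^{2} - - \frac{5}{18}}{8 \left(- \frac{5}{72}\right)} = 4 \cdot \frac{1}{8} \left(- \frac{72}{5}\right) \left(37 + \frac{25}{5184} + \frac{5}{18}\right) = 4 \cdot \frac{1}{8} \left(- \frac{72}{5}\right) \frac{193273}{5184} = 4 \left(- \frac{193273}{2880}\right) = - \frac{193273}{720}$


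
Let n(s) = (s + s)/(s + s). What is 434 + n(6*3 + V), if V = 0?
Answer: 435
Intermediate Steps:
n(s) = 1 (n(s) = (2*s)/((2*s)) = (2*s)*(1/(2*s)) = 1)
434 + n(6*3 + V) = 434 + 1 = 435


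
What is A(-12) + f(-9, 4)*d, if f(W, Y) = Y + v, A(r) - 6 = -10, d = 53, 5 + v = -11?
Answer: -640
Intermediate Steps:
v = -16 (v = -5 - 11 = -16)
A(r) = -4 (A(r) = 6 - 10 = -4)
f(W, Y) = -16 + Y (f(W, Y) = Y - 16 = -16 + Y)
A(-12) + f(-9, 4)*d = -4 + (-16 + 4)*53 = -4 - 12*53 = -4 - 636 = -640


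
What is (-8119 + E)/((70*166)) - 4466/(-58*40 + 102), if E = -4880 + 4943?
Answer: 4253339/3221645 ≈ 1.3202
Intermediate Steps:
E = 63
(-8119 + E)/((70*166)) - 4466/(-58*40 + 102) = (-8119 + 63)/((70*166)) - 4466/(-58*40 + 102) = -8056/11620 - 4466/(-2320 + 102) = -8056*1/11620 - 4466/(-2218) = -2014/2905 - 4466*(-1/2218) = -2014/2905 + 2233/1109 = 4253339/3221645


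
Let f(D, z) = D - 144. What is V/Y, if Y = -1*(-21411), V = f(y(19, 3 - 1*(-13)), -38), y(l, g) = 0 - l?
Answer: -163/21411 ≈ -0.0076129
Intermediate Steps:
y(l, g) = -l
f(D, z) = -144 + D
V = -163 (V = -144 - 1*19 = -144 - 19 = -163)
Y = 21411
V/Y = -163/21411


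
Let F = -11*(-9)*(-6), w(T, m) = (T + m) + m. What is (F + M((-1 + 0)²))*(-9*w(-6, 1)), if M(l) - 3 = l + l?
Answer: -21204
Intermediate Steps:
w(T, m) = T + 2*m
F = -594 (F = 99*(-6) = -594)
M(l) = 3 + 2*l (M(l) = 3 + (l + l) = 3 + 2*l)
(F + M((-1 + 0)²))*(-9*w(-6, 1)) = (-594 + (3 + 2*(-1 + 0)²))*(-9*(-6 + 2*1)) = (-594 + (3 + 2*(-1)²))*(-9*(-6 + 2)) = (-594 + (3 + 2*1))*(-9*(-4)) = (-594 + (3 + 2))*36 = (-594 + 5)*36 = -589*36 = -21204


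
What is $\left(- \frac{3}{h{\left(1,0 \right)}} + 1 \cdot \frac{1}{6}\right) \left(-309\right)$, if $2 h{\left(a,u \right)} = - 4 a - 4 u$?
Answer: $-515$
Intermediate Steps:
$h{\left(a,u \right)} = - 2 a - 2 u$ ($h{\left(a,u \right)} = \frac{- 4 a - 4 u}{2} = - 2 a - 2 u$)
$\left(- \frac{3}{h{\left(1,0 \right)}} + 1 \cdot \frac{1}{6}\right) \left(-309\right) = \left(- \frac{3}{\left(-2\right) 1 - 0} + 1 \cdot \frac{1}{6}\right) \left(-309\right) = \left(- \frac{3}{-2 + 0} + 1 \cdot \frac{1}{6}\right) \left(-309\right) = \left(- \frac{3}{-2} + \frac{1}{6}\right) \left(-309\right) = \left(\left(-3\right) \left(- \frac{1}{2}\right) + \frac{1}{6}\right) \left(-309\right) = \left(\frac{3}{2} + \frac{1}{6}\right) \left(-309\right) = \frac{5}{3} \left(-309\right) = -515$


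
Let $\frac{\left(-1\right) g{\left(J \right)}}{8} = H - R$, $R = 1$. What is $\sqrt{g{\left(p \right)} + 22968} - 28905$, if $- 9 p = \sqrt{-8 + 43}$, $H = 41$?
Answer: $-28905 + 2 \sqrt{5662} \approx -28755.0$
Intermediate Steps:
$p = - \frac{\sqrt{35}}{9}$ ($p = - \frac{\sqrt{-8 + 43}}{9} = - \frac{\sqrt{35}}{9} \approx -0.65734$)
$g{\left(J \right)} = -320$ ($g{\left(J \right)} = - 8 \left(41 - 1\right) = \left(-8\right) 40 = -320$)
$\sqrt{g{\left(p \right)} + 22968} - 28905 = \sqrt{-320 + 22968} - 28905 = \sqrt{22648} - 28905 = 2 \sqrt{5662} - 28905 = -28905 + 2 \sqrt{5662}$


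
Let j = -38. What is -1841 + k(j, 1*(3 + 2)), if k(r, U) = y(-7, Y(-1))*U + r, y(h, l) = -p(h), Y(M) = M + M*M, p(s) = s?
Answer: -1844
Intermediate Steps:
Y(M) = M + M**2
y(h, l) = -h
k(r, U) = r + 7*U (k(r, U) = (-1*(-7))*U + r = 7*U + r = r + 7*U)
-1841 + k(j, 1*(3 + 2)) = -1841 + (-38 + 7*(1*(3 + 2))) = -1841 + (-38 + 7*(1*5)) = -1841 + (-38 + 7*5) = -1841 + (-38 + 35) = -1841 - 3 = -1844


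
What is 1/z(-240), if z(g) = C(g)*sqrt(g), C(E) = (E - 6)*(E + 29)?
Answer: -I*sqrt(15)/3114360 ≈ -1.2436e-6*I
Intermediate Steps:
C(E) = (-6 + E)*(29 + E)
z(g) = sqrt(g)*(-174 + g**2 + 23*g) (z(g) = (-174 + g**2 + 23*g)*sqrt(g) = sqrt(g)*(-174 + g**2 + 23*g))
1/z(-240) = 1/(sqrt(-240)*(-174 + (-240)**2 + 23*(-240))) = 1/((4*I*sqrt(15))*(-174 + 57600 - 5520)) = 1/((4*I*sqrt(15))*51906) = 1/(207624*I*sqrt(15)) = -I*sqrt(15)/3114360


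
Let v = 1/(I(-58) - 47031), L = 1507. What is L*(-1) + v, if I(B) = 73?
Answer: -70765707/46958 ≈ -1507.0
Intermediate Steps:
v = -1/46958 (v = 1/(73 - 47031) = 1/(-46958) = -1/46958 ≈ -2.1296e-5)
L*(-1) + v = 1507*(-1) - 1/46958 = -1507 - 1/46958 = -70765707/46958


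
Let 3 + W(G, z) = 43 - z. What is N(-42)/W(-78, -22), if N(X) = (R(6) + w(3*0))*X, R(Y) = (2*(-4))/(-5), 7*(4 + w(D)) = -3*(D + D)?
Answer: 252/155 ≈ 1.6258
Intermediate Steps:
w(D) = -4 - 6*D/7 (w(D) = -4 + (-3*(D + D))/7 = -4 + (-6*D)/7 = -4 - 6*D/7)
R(Y) = 8/5 (R(Y) = -8*(-⅕) = 8/5)
W(G, z) = 40 - z (W(G, z) = -3 + (43 - z) = 40 - z)
N(X) = -12*X/5 (N(X) = (8/5 + (-4 - 18*0/7))*X = (8/5 + (-4 - 6/7*0))*X = (8/5 + (-4 + 0))*X = (8/5 - 4)*X = -12*X/5)
N(-42)/W(-78, -22) = (-12/5*(-42))/(40 - 1*(-22)) = 504/(5*(40 + 22)) = (504/5)/62 = (504/5)*(1/62) = 252/155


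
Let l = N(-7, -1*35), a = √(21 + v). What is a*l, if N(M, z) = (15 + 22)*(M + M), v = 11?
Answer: -2072*√2 ≈ -2930.3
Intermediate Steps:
a = 4*√2 (a = √(21 + 11) = √32 = 4*√2 ≈ 5.6569)
N(M, z) = 74*M (N(M, z) = 37*(2*M) = 74*M)
l = -518 (l = 74*(-7) = -518)
a*l = (4*√2)*(-518) = -2072*√2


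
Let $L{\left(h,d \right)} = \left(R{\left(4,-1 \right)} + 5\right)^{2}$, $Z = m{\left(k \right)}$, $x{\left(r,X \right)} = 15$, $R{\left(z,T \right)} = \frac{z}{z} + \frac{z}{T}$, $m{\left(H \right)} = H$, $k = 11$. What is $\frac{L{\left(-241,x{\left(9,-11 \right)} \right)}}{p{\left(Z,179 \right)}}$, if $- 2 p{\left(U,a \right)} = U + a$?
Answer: $- \frac{4}{95} \approx -0.042105$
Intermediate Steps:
$R{\left(z,T \right)} = 1 + \frac{z}{T}$
$Z = 11$
$p{\left(U,a \right)} = - \frac{U}{2} - \frac{a}{2}$ ($p{\left(U,a \right)} = - \frac{U + a}{2} = - \frac{U}{2} - \frac{a}{2}$)
$L{\left(h,d \right)} = 4$ ($L{\left(h,d \right)} = \left(\frac{-1 + 4}{-1} + 5\right)^{2} = \left(\left(-1\right) 3 + 5\right)^{2} = \left(-3 + 5\right)^{2} = 2^{2} = 4$)
$\frac{L{\left(-241,x{\left(9,-11 \right)} \right)}}{p{\left(Z,179 \right)}} = \frac{4}{\left(- \frac{1}{2}\right) 11 - \frac{179}{2}} = \frac{4}{- \frac{11}{2} - \frac{179}{2}} = \frac{4}{-95} = 4 \left(- \frac{1}{95}\right) = - \frac{4}{95}$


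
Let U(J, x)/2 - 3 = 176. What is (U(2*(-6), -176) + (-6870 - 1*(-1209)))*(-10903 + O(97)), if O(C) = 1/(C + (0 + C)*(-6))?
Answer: 28042030668/485 ≈ 5.7819e+7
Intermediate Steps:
U(J, x) = 358 (U(J, x) = 6 + 2*176 = 6 + 352 = 358)
O(C) = -1/(5*C) (O(C) = 1/(C + C*(-6)) = 1/(C - 6*C) = 1/(-5*C) = -1/(5*C))
(U(2*(-6), -176) + (-6870 - 1*(-1209)))*(-10903 + O(97)) = (358 + (-6870 - 1*(-1209)))*(-10903 - ⅕/97) = (358 + (-6870 + 1209))*(-10903 - ⅕*1/97) = (358 - 5661)*(-10903 - 1/485) = -5303*(-5287956/485) = 28042030668/485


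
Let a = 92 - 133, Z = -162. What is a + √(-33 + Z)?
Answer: -41 + I*√195 ≈ -41.0 + 13.964*I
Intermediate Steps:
a = -41
a + √(-33 + Z) = -41 + √(-33 - 162) = -41 + √(-195) = -41 + I*√195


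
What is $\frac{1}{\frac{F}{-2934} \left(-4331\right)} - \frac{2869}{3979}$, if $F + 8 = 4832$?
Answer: $- \frac{3329422675}{4618457132} \approx -0.72089$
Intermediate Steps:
$F = 4824$ ($F = -8 + 4832 = 4824$)
$\frac{1}{\frac{F}{-2934} \left(-4331\right)} - \frac{2869}{3979} = \frac{1}{\frac{4824}{-2934} \left(-4331\right)} - \frac{2869}{3979} = \frac{1}{4824 \left(- \frac{1}{2934}\right)} \left(- \frac{1}{4331}\right) - \frac{2869}{3979} = \frac{1}{- \frac{268}{163}} \left(- \frac{1}{4331}\right) - \frac{2869}{3979} = \left(- \frac{163}{268}\right) \left(- \frac{1}{4331}\right) - \frac{2869}{3979} = \frac{163}{1160708} - \frac{2869}{3979} = - \frac{3329422675}{4618457132}$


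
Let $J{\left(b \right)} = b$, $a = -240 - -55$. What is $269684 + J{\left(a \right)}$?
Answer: $269499$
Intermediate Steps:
$a = -185$ ($a = -240 + 55 = -185$)
$269684 + J{\left(a \right)} = 269684 - 185 = 269499$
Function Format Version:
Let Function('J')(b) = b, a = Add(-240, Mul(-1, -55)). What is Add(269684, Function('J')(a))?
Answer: 269499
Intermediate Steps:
a = -185 (a = Add(-240, 55) = -185)
Add(269684, Function('J')(a)) = Add(269684, -185) = 269499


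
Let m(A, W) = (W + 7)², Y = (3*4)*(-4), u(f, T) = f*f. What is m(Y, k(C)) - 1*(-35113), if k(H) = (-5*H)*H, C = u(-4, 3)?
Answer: 1655642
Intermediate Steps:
u(f, T) = f²
C = 16 (C = (-4)² = 16)
Y = -48 (Y = 12*(-4) = -48)
k(H) = -5*H²
m(A, W) = (7 + W)²
m(Y, k(C)) - 1*(-35113) = (7 - 5*16²)² - 1*(-35113) = (7 - 5*256)² + 35113 = (7 - 1280)² + 35113 = (-1273)² + 35113 = 1620529 + 35113 = 1655642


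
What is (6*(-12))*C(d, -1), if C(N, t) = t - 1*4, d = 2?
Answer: 360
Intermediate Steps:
C(N, t) = -4 + t (C(N, t) = t - 4 = -4 + t)
(6*(-12))*C(d, -1) = (6*(-12))*(-4 - 1) = -72*(-5) = 360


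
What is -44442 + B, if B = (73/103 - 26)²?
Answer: -464699153/10609 ≈ -43802.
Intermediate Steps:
B = 6786025/10609 (B = (73*(1/103) - 26)² = (73/103 - 26)² = (-2605/103)² = 6786025/10609 ≈ 639.65)
-44442 + B = -44442 + 6786025/10609 = -464699153/10609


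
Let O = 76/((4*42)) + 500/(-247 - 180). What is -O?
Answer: 263/366 ≈ 0.71858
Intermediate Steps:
O = -263/366 (O = 76/168 + 500/(-427) = 76*(1/168) + 500*(-1/427) = 19/42 - 500/427 = -263/366 ≈ -0.71858)
-O = -1*(-263/366) = 263/366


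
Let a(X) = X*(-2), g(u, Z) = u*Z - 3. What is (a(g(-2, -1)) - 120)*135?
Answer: -15930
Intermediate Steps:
g(u, Z) = -3 + Z*u (g(u, Z) = Z*u - 3 = -3 + Z*u)
a(X) = -2*X
(a(g(-2, -1)) - 120)*135 = (-2*(-3 - 1*(-2)) - 120)*135 = (-2*(-3 + 2) - 120)*135 = (-2*(-1) - 120)*135 = (2 - 120)*135 = -118*135 = -15930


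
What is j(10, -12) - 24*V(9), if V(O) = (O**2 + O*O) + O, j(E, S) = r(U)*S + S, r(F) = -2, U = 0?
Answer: -4092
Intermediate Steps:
j(E, S) = -S (j(E, S) = -2*S + S = -S)
V(O) = O + 2*O**2 (V(O) = (O**2 + O**2) + O = 2*O**2 + O = O + 2*O**2)
j(10, -12) - 24*V(9) = -1*(-12) - 216*(1 + 2*9) = 12 - 216*(1 + 18) = 12 - 216*19 = 12 - 24*171 = 12 - 4104 = -4092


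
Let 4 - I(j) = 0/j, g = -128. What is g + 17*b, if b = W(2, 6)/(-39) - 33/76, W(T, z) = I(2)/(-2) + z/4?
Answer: -400625/2964 ≈ -135.16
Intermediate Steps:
I(j) = 4 (I(j) = 4 - 0/j = 4 - 1*0 = 4 + 0 = 4)
W(T, z) = -2 + z/4 (W(T, z) = 4/(-2) + z/4 = 4*(-1/2) + z*(1/4) = -2 + z/4)
b = -1249/2964 (b = (-2 + (1/4)*6)/(-39) - 33/76 = (-2 + 3/2)*(-1/39) - 33*1/76 = -1/2*(-1/39) - 33/76 = 1/78 - 33/76 = -1249/2964 ≈ -0.42139)
g + 17*b = -128 + 17*(-1249/2964) = -128 - 21233/2964 = -400625/2964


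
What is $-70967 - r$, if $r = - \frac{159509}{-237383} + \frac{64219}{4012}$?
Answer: $- \frac{67603478205317}{952380596} \approx -70984.0$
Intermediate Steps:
$r = \frac{15884448985}{952380596}$ ($r = \left(-159509\right) \left(- \frac{1}{237383}\right) + 64219 \cdot \frac{1}{4012} = \frac{159509}{237383} + \frac{64219}{4012} = \frac{15884448985}{952380596} \approx 16.679$)
$-70967 - r = -70967 - \frac{15884448985}{952380596} = - \frac{67603478205317}{952380596}$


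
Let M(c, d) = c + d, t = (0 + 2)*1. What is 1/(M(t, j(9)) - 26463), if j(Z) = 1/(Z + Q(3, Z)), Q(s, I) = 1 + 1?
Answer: -11/291070 ≈ -3.7792e-5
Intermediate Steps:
Q(s, I) = 2
t = 2 (t = 2*1 = 2)
j(Z) = 1/(2 + Z) (j(Z) = 1/(Z + 2) = 1/(2 + Z))
1/(M(t, j(9)) - 26463) = 1/((2 + 1/(2 + 9)) - 26463) = 1/((2 + 1/11) - 26463) = 1/(23/11 - 26463) = 1/(-291070/11) = -11/291070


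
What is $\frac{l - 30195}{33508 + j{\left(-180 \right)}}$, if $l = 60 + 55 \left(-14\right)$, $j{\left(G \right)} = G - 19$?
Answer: $- \frac{30905}{33309} \approx -0.92783$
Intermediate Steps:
$j{\left(G \right)} = -19 + G$
$l = -710$ ($l = 60 - 770 = -710$)
$\frac{l - 30195}{33508 + j{\left(-180 \right)}} = \frac{-710 - 30195}{33508 - 199} = - \frac{30905}{33508 - 199} = - \frac{30905}{33309}$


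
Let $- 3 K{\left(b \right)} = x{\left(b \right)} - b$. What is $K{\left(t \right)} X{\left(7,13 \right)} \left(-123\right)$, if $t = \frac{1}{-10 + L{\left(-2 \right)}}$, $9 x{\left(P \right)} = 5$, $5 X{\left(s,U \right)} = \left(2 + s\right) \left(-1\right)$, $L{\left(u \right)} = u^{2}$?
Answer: $- \frac{533}{10} \approx -53.3$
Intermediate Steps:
$X{\left(s,U \right)} = - \frac{2}{5} - \frac{s}{5}$ ($X{\left(s,U \right)} = \frac{\left(2 + s\right) \left(-1\right)}{5} = \frac{-2 - s}{5} = - \frac{2}{5} - \frac{s}{5}$)
$x{\left(P \right)} = \frac{5}{9}$ ($x{\left(P \right)} = \frac{1}{9} \cdot 5 = \frac{5}{9}$)
$t = - \frac{1}{6}$ ($t = \frac{1}{-10 + \left(-2\right)^{2}} = \frac{1}{-10 + 4} = \frac{1}{-6} = - \frac{1}{6} \approx -0.16667$)
$K{\left(b \right)} = - \frac{5}{27} + \frac{b}{3}$ ($K{\left(b \right)} = - \frac{\frac{5}{9} - b}{3} = - \frac{5}{27} + \frac{b}{3}$)
$K{\left(t \right)} X{\left(7,13 \right)} \left(-123\right) = \left(- \frac{5}{27} + \frac{1}{3} \left(- \frac{1}{6}\right)\right) \left(- \frac{2}{5} - \frac{7}{5}\right) \left(-123\right) = \left(- \frac{5}{27} - \frac{1}{18}\right) \left(- \frac{2}{5} - \frac{7}{5}\right) \left(-123\right) = \left(- \frac{13}{54}\right) \left(- \frac{9}{5}\right) \left(-123\right) = \frac{13}{30} \left(-123\right) = - \frac{533}{10}$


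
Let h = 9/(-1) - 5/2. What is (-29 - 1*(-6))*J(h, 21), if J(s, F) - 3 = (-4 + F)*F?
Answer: -8280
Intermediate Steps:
h = -23/2 (h = 9*(-1) - 5*½ = -9 - 5/2 = -23/2 ≈ -11.500)
J(s, F) = 3 + F*(-4 + F) (J(s, F) = 3 + (-4 + F)*F = 3 + F*(-4 + F))
(-29 - 1*(-6))*J(h, 21) = (-29 - 1*(-6))*(3 + 21² - 4*21) = (-29 + 6)*(3 + 441 - 84) = -23*360 = -8280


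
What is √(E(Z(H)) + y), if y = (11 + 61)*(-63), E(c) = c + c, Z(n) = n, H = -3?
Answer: I*√4542 ≈ 67.394*I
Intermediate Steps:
E(c) = 2*c
y = -4536 (y = 72*(-63) = -4536)
√(E(Z(H)) + y) = √(2*(-3) - 4536) = √(-6 - 4536) = √(-4542) = I*√4542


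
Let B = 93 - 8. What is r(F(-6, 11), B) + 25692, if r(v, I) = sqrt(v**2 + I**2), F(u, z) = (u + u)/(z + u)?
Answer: 25692 + sqrt(180769)/5 ≈ 25777.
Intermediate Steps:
F(u, z) = 2*u/(u + z) (F(u, z) = (2*u)/(u + z) = 2*u/(u + z))
B = 85
r(v, I) = sqrt(I**2 + v**2)
r(F(-6, 11), B) + 25692 = sqrt(85**2 + (2*(-6)/(-6 + 11))**2) + 25692 = sqrt(7225 + (2*(-6)/5)**2) + 25692 = sqrt(7225 + (2*(-6)*(1/5))**2) + 25692 = sqrt(7225 + (-12/5)**2) + 25692 = sqrt(7225 + 144/25) + 25692 = sqrt(180769/25) + 25692 = sqrt(180769)/5 + 25692 = 25692 + sqrt(180769)/5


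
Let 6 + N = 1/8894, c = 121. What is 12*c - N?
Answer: 12967451/8894 ≈ 1458.0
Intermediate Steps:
N = -53363/8894 (N = -6 + 1/8894 = -53363/8894 ≈ -5.9999)
12*c - N = 12*121 - 1*(-53363/8894) = 1452 + 53363/8894 = 12967451/8894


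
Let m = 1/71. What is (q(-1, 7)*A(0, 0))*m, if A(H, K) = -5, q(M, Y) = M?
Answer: 5/71 ≈ 0.070423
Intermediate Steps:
m = 1/71 ≈ 0.014085
(q(-1, 7)*A(0, 0))*m = -1*(-5)*(1/71) = 5*(1/71) = 5/71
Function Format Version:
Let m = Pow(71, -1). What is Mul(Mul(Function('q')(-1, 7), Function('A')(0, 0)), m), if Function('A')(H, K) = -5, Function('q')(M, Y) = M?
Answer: Rational(5, 71) ≈ 0.070423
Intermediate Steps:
m = Rational(1, 71) ≈ 0.014085
Mul(Mul(Function('q')(-1, 7), Function('A')(0, 0)), m) = Mul(Mul(-1, -5), Rational(1, 71)) = Mul(5, Rational(1, 71)) = Rational(5, 71)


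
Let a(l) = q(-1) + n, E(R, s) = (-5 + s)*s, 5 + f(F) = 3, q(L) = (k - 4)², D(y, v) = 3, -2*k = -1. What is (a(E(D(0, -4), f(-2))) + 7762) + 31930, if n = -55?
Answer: 158597/4 ≈ 39649.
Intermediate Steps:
k = ½ (k = -½*(-1) = ½ ≈ 0.50000)
q(L) = 49/4 (q(L) = (½ - 4)² = (-7/2)² = 49/4)
f(F) = -2 (f(F) = -5 + 3 = -2)
E(R, s) = s*(-5 + s)
a(l) = -171/4 (a(l) = 49/4 - 55 = -171/4)
(a(E(D(0, -4), f(-2))) + 7762) + 31930 = (-171/4 + 7762) + 31930 = 30877/4 + 31930 = 158597/4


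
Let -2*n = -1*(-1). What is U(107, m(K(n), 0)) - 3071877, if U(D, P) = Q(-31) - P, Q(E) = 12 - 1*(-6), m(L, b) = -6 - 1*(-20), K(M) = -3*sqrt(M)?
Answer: -3071873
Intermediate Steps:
n = -1/2 (n = -(-1)*(-1)/2 = -1/2*1 = -1/2 ≈ -0.50000)
m(L, b) = 14 (m(L, b) = -6 + 20 = 14)
Q(E) = 18 (Q(E) = 12 + 6 = 18)
U(D, P) = 18 - P
U(107, m(K(n), 0)) - 3071877 = (18 - 1*14) - 3071877 = (18 - 14) - 3071877 = 4 - 3071877 = -3071873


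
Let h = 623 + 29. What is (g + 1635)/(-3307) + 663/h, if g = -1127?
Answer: 1861325/2156164 ≈ 0.86326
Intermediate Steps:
h = 652
(g + 1635)/(-3307) + 663/h = (-1127 + 1635)/(-3307) + 663/652 = 508*(-1/3307) + 663*(1/652) = -508/3307 + 663/652 = 1861325/2156164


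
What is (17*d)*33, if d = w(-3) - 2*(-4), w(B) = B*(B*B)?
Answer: -10659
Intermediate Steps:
w(B) = B**3 (w(B) = B*B**2 = B**3)
d = -19 (d = (-3)**3 - 2*(-4) = -27 - 1*(-8) = -27 + 8 = -19)
(17*d)*33 = (17*(-19))*33 = -323*33 = -10659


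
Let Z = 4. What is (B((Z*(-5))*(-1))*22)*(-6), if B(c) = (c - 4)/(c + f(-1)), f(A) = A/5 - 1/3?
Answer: -7920/73 ≈ -108.49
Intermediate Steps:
f(A) = -⅓ + A/5 (f(A) = A*(⅕) - 1*⅓ = A/5 - ⅓ = -⅓ + A/5)
B(c) = (-4 + c)/(-8/15 + c) (B(c) = (c - 4)/(c + (-⅓ + (⅕)*(-1))) = (-4 + c)/(c + (-⅓ - ⅕)) = (-4 + c)/(c - 8/15) = (-4 + c)/(-8/15 + c))
(B((Z*(-5))*(-1))*22)*(-6) = ((15*(-4 + (4*(-5))*(-1))/(-8 + 15*((4*(-5))*(-1))))*22)*(-6) = ((15*(-4 - 20*(-1))/(-8 + 15*(-20*(-1))))*22)*(-6) = ((15*(-4 + 20)/(-8 + 15*20))*22)*(-6) = ((15*16/(-8 + 300))*22)*(-6) = ((15*16/292)*22)*(-6) = ((15*(1/292)*16)*22)*(-6) = ((60/73)*22)*(-6) = (1320/73)*(-6) = -7920/73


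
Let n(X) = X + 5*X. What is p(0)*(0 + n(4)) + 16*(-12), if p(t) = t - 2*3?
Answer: -336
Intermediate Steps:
n(X) = 6*X
p(t) = -6 + t (p(t) = t - 6 = -6 + t)
p(0)*(0 + n(4)) + 16*(-12) = (-6 + 0)*(0 + 6*4) + 16*(-12) = -6*(0 + 24) - 192 = -6*24 - 192 = -144 - 192 = -336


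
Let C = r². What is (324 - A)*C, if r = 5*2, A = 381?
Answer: -5700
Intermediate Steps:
r = 10
C = 100 (C = 10² = 100)
(324 - A)*C = (324 - 1*381)*100 = (324 - 381)*100 = -57*100 = -5700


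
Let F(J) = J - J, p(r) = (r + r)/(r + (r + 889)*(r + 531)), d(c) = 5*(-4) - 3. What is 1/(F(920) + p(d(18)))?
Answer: -439905/46 ≈ -9563.2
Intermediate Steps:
d(c) = -23 (d(c) = -20 - 3 = -23)
p(r) = 2*r/(r + (531 + r)*(889 + r)) (p(r) = (2*r)/(r + (889 + r)*(531 + r)) = (2*r)/(r + (531 + r)*(889 + r)) = 2*r/(r + (531 + r)*(889 + r)))
F(J) = 0
1/(F(920) + p(d(18))) = 1/(0 + 2*(-23)/(472059 + (-23)² + 1421*(-23))) = 1/(0 + 2*(-23)/(472059 + 529 - 32683)) = 1/(0 + 2*(-23)/439905) = 1/(0 + 2*(-23)*(1/439905)) = 1/(0 - 46/439905) = 1/(-46/439905) = -439905/46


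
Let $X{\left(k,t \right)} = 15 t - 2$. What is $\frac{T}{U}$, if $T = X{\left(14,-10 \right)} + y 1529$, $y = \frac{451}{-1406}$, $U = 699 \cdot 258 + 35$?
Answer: $- \frac{903291}{253610062} \approx -0.0035617$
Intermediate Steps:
$X{\left(k,t \right)} = -2 + 15 t$
$U = 180377$ ($U = 180342 + 35 = 180377$)
$y = - \frac{451}{1406}$ ($y = 451 \left(- \frac{1}{1406}\right) = - \frac{451}{1406} \approx -0.32077$)
$T = - \frac{903291}{1406}$ ($T = \left(-2 + 15 \left(-10\right)\right) - \frac{689579}{1406} = \left(-2 - 150\right) - \frac{689579}{1406} = -152 - \frac{689579}{1406} = - \frac{903291}{1406} \approx -642.45$)
$\frac{T}{U} = - \frac{903291}{1406 \cdot 180377} = \left(- \frac{903291}{1406}\right) \frac{1}{180377} = - \frac{903291}{253610062}$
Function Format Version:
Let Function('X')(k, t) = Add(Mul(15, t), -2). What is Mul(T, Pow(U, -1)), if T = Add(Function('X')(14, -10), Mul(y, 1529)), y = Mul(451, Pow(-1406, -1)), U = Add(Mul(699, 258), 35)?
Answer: Rational(-903291, 253610062) ≈ -0.0035617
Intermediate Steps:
Function('X')(k, t) = Add(-2, Mul(15, t))
U = 180377 (U = Add(180342, 35) = 180377)
y = Rational(-451, 1406) (y = Mul(451, Rational(-1, 1406)) = Rational(-451, 1406) ≈ -0.32077)
T = Rational(-903291, 1406) (T = Add(Add(-2, Mul(15, -10)), Mul(Rational(-451, 1406), 1529)) = Add(Add(-2, -150), Rational(-689579, 1406)) = Add(-152, Rational(-689579, 1406)) = Rational(-903291, 1406) ≈ -642.45)
Mul(T, Pow(U, -1)) = Mul(Rational(-903291, 1406), Pow(180377, -1)) = Mul(Rational(-903291, 1406), Rational(1, 180377)) = Rational(-903291, 253610062)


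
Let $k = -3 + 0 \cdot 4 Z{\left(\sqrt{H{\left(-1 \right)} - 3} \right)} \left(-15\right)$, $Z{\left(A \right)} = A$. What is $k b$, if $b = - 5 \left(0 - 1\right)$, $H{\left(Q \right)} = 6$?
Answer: $-15$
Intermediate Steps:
$b = 5$ ($b = \left(-5\right) \left(-1\right) = 5$)
$k = -3$ ($k = -3 + 0 \cdot 4 \sqrt{6 - 3} \left(-15\right) = -3 + 0 \sqrt{3} \left(-15\right) = -3 + 0 \left(-15\right) = -3 + 0 = -3$)
$k b = \left(-3\right) 5 = -15$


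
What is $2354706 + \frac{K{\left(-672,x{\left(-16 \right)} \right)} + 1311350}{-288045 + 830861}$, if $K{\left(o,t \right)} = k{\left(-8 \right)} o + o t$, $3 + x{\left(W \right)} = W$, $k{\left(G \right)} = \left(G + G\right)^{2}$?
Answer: $\frac{639086622091}{271408} \approx 2.3547 \cdot 10^{6}$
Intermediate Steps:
$k{\left(G \right)} = 4 G^{2}$ ($k{\left(G \right)} = \left(2 G\right)^{2} = 4 G^{2}$)
$x{\left(W \right)} = -3 + W$
$K{\left(o,t \right)} = 256 o + o t$ ($K{\left(o,t \right)} = 4 \left(-8\right)^{2} o + o t = 4 \cdot 64 o + o t = 256 o + o t$)
$2354706 + \frac{K{\left(-672,x{\left(-16 \right)} \right)} + 1311350}{-288045 + 830861} = 2354706 + \frac{- 672 \left(256 - 19\right) + 1311350}{-288045 + 830861} = 2354706 + \frac{- 672 \left(256 - 19\right) + 1311350}{542816} = 2354706 + \left(\left(-672\right) 237 + 1311350\right) \frac{1}{542816} = 2354706 + \left(-159264 + 1311350\right) \frac{1}{542816} = 2354706 + 1152086 \cdot \frac{1}{542816} = 2354706 + \frac{576043}{271408} = \frac{639086622091}{271408}$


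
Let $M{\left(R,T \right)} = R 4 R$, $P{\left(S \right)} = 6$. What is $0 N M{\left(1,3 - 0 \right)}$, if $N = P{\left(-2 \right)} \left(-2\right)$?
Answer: $0$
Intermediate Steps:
$M{\left(R,T \right)} = 4 R^{2}$ ($M{\left(R,T \right)} = 4 R R = 4 R^{2}$)
$N = -12$ ($N = 6 \left(-2\right) = -12$)
$0 N M{\left(1,3 - 0 \right)} = 0 \left(-12\right) 4 \cdot 1^{2} = 0 \cdot 4 \cdot 1 = 0 \cdot 4 = 0$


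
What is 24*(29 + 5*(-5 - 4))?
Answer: -384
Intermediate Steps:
24*(29 + 5*(-5 - 4)) = 24*(29 + 5*(-9)) = 24*(29 - 45) = 24*(-16) = -384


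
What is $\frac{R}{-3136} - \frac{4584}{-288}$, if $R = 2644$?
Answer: $\frac{35453}{2352} \approx 15.074$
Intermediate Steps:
$\frac{R}{-3136} - \frac{4584}{-288} = \frac{2644}{-3136} - \frac{4584}{-288} = 2644 \left(- \frac{1}{3136}\right) - - \frac{191}{12} = - \frac{661}{784} + \frac{191}{12} = \frac{35453}{2352}$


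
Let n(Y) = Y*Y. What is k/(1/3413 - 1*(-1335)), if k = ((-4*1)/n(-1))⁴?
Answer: 218432/1139089 ≈ 0.19176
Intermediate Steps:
n(Y) = Y²
k = 256 (k = ((-4*1)/((-1)²))⁴ = (-4/1)⁴ = (-4*1)⁴ = (-4)⁴ = 256)
k/(1/3413 - 1*(-1335)) = 256/(1/3413 - 1*(-1335)) = 256/(1/3413 + 1335) = 256/(4556356/3413) = 256*(3413/4556356) = 218432/1139089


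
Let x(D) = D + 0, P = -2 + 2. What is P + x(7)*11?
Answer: 77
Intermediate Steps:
P = 0
x(D) = D
P + x(7)*11 = 0 + 7*11 = 0 + 77 = 77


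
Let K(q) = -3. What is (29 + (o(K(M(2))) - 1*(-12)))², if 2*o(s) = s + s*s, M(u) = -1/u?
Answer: 1936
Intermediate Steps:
o(s) = s/2 + s²/2 (o(s) = (s + s*s)/2 = (s + s²)/2 = s/2 + s²/2)
(29 + (o(K(M(2))) - 1*(-12)))² = (29 + ((½)*(-3)*(1 - 3) - 1*(-12)))² = (29 + ((½)*(-3)*(-2) + 12))² = (29 + (3 + 12))² = (29 + 15)² = 44² = 1936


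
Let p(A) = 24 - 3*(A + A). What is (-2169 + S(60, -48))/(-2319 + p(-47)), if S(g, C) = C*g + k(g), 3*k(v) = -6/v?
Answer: 151471/60390 ≈ 2.5082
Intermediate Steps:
k(v) = -2/v (k(v) = (-6/v)/3 = -2/v)
S(g, C) = -2/g + C*g (S(g, C) = C*g - 2/g = -2/g + C*g)
p(A) = 24 - 6*A (p(A) = 24 - 3*2*A = 24 - 6*A)
(-2169 + S(60, -48))/(-2319 + p(-47)) = (-2169 + (-2/60 - 48*60))/(-2319 + (24 - 6*(-47))) = (-2169 + (-2*1/60 - 2880))/(-2319 + (24 + 282)) = (-2169 + (-1/30 - 2880))/(-2319 + 306) = (-2169 - 86401/30)/(-2013) = -151471/30*(-1/2013) = 151471/60390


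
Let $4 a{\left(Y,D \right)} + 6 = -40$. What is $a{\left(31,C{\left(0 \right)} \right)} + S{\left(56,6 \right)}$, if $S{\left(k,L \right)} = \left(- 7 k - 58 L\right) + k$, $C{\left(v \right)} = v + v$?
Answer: $- \frac{1391}{2} \approx -695.5$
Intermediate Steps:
$C{\left(v \right)} = 2 v$
$a{\left(Y,D \right)} = - \frac{23}{2}$ ($a{\left(Y,D \right)} = - \frac{3}{2} + \frac{1}{4} \left(-40\right) = - \frac{3}{2} - 10 = - \frac{23}{2}$)
$S{\left(k,L \right)} = - 58 L - 6 k$ ($S{\left(k,L \right)} = \left(- 58 L - 7 k\right) + k = - 58 L - 6 k$)
$a{\left(31,C{\left(0 \right)} \right)} + S{\left(56,6 \right)} = - \frac{23}{2} - 684 = - \frac{1391}{2}$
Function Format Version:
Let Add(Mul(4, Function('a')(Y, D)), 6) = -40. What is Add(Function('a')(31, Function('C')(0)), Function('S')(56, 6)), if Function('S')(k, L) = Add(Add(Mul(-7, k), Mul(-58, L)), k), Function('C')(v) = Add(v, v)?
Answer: Rational(-1391, 2) ≈ -695.50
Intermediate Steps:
Function('C')(v) = Mul(2, v)
Function('a')(Y, D) = Rational(-23, 2) (Function('a')(Y, D) = Add(Rational(-3, 2), Mul(Rational(1, 4), -40)) = Add(Rational(-3, 2), -10) = Rational(-23, 2))
Function('S')(k, L) = Add(Mul(-58, L), Mul(-6, k)) (Function('S')(k, L) = Add(Add(Mul(-58, L), Mul(-7, k)), k) = Add(Mul(-58, L), Mul(-6, k)))
Add(Function('a')(31, Function('C')(0)), Function('S')(56, 6)) = Add(Rational(-23, 2), Add(Mul(-58, 6), Mul(-6, 56))) = Add(Rational(-23, 2), Add(-348, -336)) = Add(Rational(-23, 2), -684) = Rational(-1391, 2)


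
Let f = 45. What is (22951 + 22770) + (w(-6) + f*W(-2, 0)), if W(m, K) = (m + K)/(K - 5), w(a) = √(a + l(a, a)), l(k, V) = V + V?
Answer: 45739 + 3*I*√2 ≈ 45739.0 + 4.2426*I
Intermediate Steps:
l(k, V) = 2*V
w(a) = √3*√a (w(a) = √(a + 2*a) = √(3*a) = √3*√a)
W(m, K) = (K + m)/(-5 + K)
(22951 + 22770) + (w(-6) + f*W(-2, 0)) = (22951 + 22770) + (√3*√(-6) + 45*((0 - 2)/(-5 + 0))) = 45721 + (√3*(I*√6) + 45*(-2/(-5))) = 45721 + (3*I*√2 + 45*(-⅕*(-2))) = 45721 + (3*I*√2 + 45*(⅖)) = 45721 + (3*I*√2 + 18) = 45721 + (18 + 3*I*√2) = 45739 + 3*I*√2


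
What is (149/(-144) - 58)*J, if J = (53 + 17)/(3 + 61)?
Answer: -297535/4608 ≈ -64.569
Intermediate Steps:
J = 35/32 (J = 70/64 = 70*(1/64) = 35/32 ≈ 1.0938)
(149/(-144) - 58)*J = (149/(-144) - 58)*(35/32) = (149*(-1/144) - 58)*(35/32) = (-149/144 - 58)*(35/32) = -8501/144*35/32 = -297535/4608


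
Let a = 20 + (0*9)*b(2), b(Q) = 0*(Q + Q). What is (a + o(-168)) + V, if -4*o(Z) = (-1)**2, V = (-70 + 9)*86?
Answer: -20905/4 ≈ -5226.3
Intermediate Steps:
V = -5246 (V = -61*86 = -5246)
b(Q) = 0 (b(Q) = 0*(2*Q) = 0)
o(Z) = -1/4 (o(Z) = -1/4*(-1)**2 = -1/4*1 = -1/4)
a = 20 (a = 20 + (0*9)*0 = 20 + 0*0 = 20 + 0 = 20)
(a + o(-168)) + V = (20 - 1/4) - 5246 = 79/4 - 5246 = -20905/4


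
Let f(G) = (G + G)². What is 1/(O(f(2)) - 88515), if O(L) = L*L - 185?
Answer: -1/88444 ≈ -1.1307e-5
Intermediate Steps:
f(G) = 4*G² (f(G) = (2*G)² = 4*G²)
O(L) = -185 + L² (O(L) = L² - 185 = -185 + L²)
1/(O(f(2)) - 88515) = 1/((-185 + (4*2²)²) - 88515) = 1/((-185 + (4*4)²) - 88515) = 1/((-185 + 16²) - 88515) = 1/((-185 + 256) - 88515) = 1/(71 - 88515) = 1/(-88444) = -1/88444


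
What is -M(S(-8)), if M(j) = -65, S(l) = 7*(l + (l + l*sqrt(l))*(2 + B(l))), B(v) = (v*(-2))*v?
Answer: 65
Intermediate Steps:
B(v) = -2*v**2 (B(v) = (-2*v)*v = -2*v**2)
S(l) = 7*l + 7*(2 - 2*l**2)*(l + l**(3/2)) (S(l) = 7*(l + (l + l*sqrt(l))*(2 - 2*l**2)) = 7*(l + (l + l**(3/2))*(2 - 2*l**2)) = 7*(l + (2 - 2*l**2)*(l + l**(3/2))) = 7*l + 7*(2 - 2*l**2)*(l + l**(3/2)))
-M(S(-8)) = -1*(-65) = 65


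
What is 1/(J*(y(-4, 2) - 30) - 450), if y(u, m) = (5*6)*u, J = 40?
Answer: -1/6450 ≈ -0.00015504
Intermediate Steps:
y(u, m) = 30*u
1/(J*(y(-4, 2) - 30) - 450) = 1/(40*(30*(-4) - 30) - 450) = 1/(40*(-120 - 30) - 450) = 1/(40*(-150) - 450) = 1/(-6000 - 450) = 1/(-6450) = -1/6450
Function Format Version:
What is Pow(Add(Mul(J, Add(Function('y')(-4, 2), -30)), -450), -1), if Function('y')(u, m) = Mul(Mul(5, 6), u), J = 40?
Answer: Rational(-1, 6450) ≈ -0.00015504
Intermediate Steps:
Function('y')(u, m) = Mul(30, u)
Pow(Add(Mul(J, Add(Function('y')(-4, 2), -30)), -450), -1) = Pow(Add(Mul(40, Add(Mul(30, -4), -30)), -450), -1) = Pow(Add(Mul(40, Add(-120, -30)), -450), -1) = Pow(Add(Mul(40, -150), -450), -1) = Pow(Add(-6000, -450), -1) = Pow(-6450, -1) = Rational(-1, 6450)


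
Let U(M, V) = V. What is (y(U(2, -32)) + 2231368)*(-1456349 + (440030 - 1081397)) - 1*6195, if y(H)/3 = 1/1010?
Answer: -2363792065796489/505 ≈ -4.6808e+12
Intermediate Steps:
y(H) = 3/1010
(y(U(2, -32)) + 2231368)*(-1456349 + (440030 - 1081397)) - 1*6195 = (3/1010 + 2231368)*(-1456349 + (440030 - 1081397)) - 1*6195 = 2253681683*(-1456349 - 641367)/1010 - 6195 = (2253681683/1010)*(-2097716) - 6195 = -2363792062668014/505 - 6195 = -2363792065796489/505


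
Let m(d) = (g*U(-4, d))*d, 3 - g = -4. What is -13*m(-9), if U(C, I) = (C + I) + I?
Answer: -18018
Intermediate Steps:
g = 7 (g = 3 - 1*(-4) = 3 + 4 = 7)
U(C, I) = C + 2*I
m(d) = d*(-28 + 14*d) (m(d) = (7*(-4 + 2*d))*d = (-28 + 14*d)*d = d*(-28 + 14*d))
-13*m(-9) = -182*(-9)*(-2 - 9) = -182*(-9)*(-11) = -13*1386 = -18018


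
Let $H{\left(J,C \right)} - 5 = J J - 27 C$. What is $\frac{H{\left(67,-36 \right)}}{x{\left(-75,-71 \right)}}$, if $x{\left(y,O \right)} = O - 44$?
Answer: $- \frac{5466}{115} \approx -47.53$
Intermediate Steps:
$x{\left(y,O \right)} = -44 + O$
$H{\left(J,C \right)} = 5 + J^{2} - 27 C$ ($H{\left(J,C \right)} = 5 - \left(27 C - J J\right) = 5 - \left(- J^{2} + 27 C\right) = 5 + J^{2} - 27 C$)
$\frac{H{\left(67,-36 \right)}}{x{\left(-75,-71 \right)}} = \frac{5 + 67^{2} - -972}{-44 - 71} = \frac{5 + 4489 + 972}{-115} = 5466 \left(- \frac{1}{115}\right) = - \frac{5466}{115}$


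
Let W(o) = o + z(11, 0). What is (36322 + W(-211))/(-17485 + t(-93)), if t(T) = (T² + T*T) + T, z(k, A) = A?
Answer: -36111/280 ≈ -128.97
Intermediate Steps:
W(o) = o (W(o) = o + 0 = o)
t(T) = T + 2*T² (t(T) = (T² + T²) + T = 2*T² + T = T + 2*T²)
(36322 + W(-211))/(-17485 + t(-93)) = (36322 - 211)/(-17485 - 93*(1 + 2*(-93))) = 36111/(-17485 - 93*(1 - 186)) = 36111/(-17485 - 93*(-185)) = 36111/(-17485 + 17205) = 36111/(-280) = 36111*(-1/280) = -36111/280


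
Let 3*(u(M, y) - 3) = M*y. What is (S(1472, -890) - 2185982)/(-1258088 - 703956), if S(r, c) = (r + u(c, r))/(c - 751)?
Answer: 10760283731/9659142612 ≈ 1.1140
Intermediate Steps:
u(M, y) = 3 + M*y/3 (u(M, y) = 3 + (M*y)/3 = 3 + M*y/3)
S(r, c) = (3 + r + c*r/3)/(-751 + c) (S(r, c) = (r + (3 + c*r/3))/(c - 751) = (3 + r + c*r/3)/(-751 + c))
(S(1472, -890) - 2185982)/(-1258088 - 703956) = ((3 + 1472 + (⅓)*(-890)*1472)/(-751 - 890) - 2185982)/(-1258088 - 703956) = ((3 + 1472 - 1310080/3)/(-1641) - 2185982)/(-1962044) = (-1/1641*(-1305655/3) - 2185982)*(-1/1962044) = (1305655/4923 - 2185982)*(-1/1962044) = -10760283731/4923*(-1/1962044) = 10760283731/9659142612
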